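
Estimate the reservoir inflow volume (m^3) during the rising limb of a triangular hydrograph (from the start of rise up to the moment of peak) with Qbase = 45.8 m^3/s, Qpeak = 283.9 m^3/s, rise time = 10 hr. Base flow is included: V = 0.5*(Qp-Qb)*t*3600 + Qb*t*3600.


V = 0.5*(283.9 - 45.8)*10*3600 + 45.8*10*3600 = 5.9346e+06 m^3


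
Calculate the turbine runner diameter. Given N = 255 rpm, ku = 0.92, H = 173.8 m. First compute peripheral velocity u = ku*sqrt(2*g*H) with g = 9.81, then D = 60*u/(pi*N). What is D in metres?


u = 0.92 * sqrt(2*9.81*173.8) = 53.7232 m/s
D = 60 * 53.7232 / (pi * 255) = 4.0237 m


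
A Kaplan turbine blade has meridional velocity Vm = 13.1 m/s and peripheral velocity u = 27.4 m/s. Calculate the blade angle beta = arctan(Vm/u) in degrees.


beta = arctan(13.1 / 27.4) = 25.5526 degrees


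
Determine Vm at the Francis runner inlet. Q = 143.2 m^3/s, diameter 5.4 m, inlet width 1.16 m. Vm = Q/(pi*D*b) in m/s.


Vm = 143.2 / (pi * 5.4 * 1.16) = 7.2768 m/s


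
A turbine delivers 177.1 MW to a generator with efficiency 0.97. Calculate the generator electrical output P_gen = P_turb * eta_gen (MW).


P_gen = 177.1 * 0.97 = 171.7870 MW


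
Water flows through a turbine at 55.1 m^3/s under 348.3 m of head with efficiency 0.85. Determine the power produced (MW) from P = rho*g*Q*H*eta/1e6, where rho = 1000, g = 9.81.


P = 1000 * 9.81 * 55.1 * 348.3 * 0.85 / 1e6 = 160.0269 MW


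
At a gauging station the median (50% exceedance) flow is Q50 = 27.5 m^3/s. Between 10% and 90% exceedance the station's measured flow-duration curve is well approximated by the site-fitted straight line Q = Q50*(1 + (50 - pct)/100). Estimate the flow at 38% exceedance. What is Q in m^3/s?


Q = 27.5 * (1 + (50 - 38)/100) = 30.8000 m^3/s


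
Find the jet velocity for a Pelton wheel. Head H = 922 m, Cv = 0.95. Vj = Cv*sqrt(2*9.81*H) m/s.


Vj = 0.95 * sqrt(2*9.81*922) = 127.7728 m/s


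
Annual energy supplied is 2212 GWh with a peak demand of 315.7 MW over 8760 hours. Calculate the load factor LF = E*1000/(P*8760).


LF = 2212 * 1000 / (315.7 * 8760) = 0.7998


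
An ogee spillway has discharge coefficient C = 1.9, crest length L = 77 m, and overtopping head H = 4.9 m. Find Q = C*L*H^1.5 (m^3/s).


Q = 1.9 * 77 * 4.9^1.5 = 1586.8594 m^3/s


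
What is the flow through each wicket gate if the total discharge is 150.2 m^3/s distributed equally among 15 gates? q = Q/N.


q = 150.2 / 15 = 10.0133 m^3/s


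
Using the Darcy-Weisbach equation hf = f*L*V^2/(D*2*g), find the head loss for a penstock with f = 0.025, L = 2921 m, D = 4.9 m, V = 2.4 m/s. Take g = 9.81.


hf = 0.025 * 2921 * 2.4^2 / (4.9 * 2 * 9.81) = 4.3752 m


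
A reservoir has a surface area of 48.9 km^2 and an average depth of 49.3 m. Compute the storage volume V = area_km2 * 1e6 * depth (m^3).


V = 48.9 * 1e6 * 49.3 = 2.4108e+09 m^3


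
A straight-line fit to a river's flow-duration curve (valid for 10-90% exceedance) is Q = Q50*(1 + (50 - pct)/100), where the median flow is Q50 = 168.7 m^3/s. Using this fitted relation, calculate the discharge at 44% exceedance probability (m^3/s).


Q = 168.7 * (1 + (50 - 44)/100) = 178.8220 m^3/s


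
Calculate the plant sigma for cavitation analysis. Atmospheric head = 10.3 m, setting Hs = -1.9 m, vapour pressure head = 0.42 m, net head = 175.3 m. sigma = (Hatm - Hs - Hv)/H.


sigma = (10.3 - (-1.9) - 0.42) / 175.3 = 0.0672


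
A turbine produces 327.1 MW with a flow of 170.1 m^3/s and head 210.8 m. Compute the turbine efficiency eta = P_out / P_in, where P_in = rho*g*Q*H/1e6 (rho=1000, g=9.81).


P_in = 1000 * 9.81 * 170.1 * 210.8 / 1e6 = 351.7580 MW
eta = 327.1 / 351.7580 = 0.9299


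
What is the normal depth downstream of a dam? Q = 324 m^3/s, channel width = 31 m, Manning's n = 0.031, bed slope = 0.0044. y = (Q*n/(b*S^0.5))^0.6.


y = (324 * 0.031 / (31 * 0.0044^0.5))^0.6 = 2.5899 m


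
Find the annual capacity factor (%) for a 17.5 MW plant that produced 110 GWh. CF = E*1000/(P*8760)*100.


CF = 110 * 1000 / (17.5 * 8760) * 100 = 71.7547 %


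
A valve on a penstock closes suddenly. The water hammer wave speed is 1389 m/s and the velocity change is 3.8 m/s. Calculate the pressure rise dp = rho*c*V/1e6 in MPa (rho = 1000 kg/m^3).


dp = 1000 * 1389 * 3.8 / 1e6 = 5.2782 MPa


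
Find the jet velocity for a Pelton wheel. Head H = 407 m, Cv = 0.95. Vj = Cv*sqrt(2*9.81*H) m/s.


Vj = 0.95 * sqrt(2*9.81*407) = 84.8927 m/s


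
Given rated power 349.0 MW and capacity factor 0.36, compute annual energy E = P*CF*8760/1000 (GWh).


E = 349.0 * 0.36 * 8760 / 1000 = 1100.6064 GWh


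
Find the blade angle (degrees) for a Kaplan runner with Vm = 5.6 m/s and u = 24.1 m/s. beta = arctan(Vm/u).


beta = arctan(5.6 / 24.1) = 13.0814 degrees


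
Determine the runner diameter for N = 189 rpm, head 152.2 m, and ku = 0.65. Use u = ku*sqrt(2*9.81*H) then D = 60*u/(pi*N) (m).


u = 0.65 * sqrt(2*9.81*152.2) = 35.5198 m/s
D = 60 * 35.5198 / (pi * 189) = 3.5893 m


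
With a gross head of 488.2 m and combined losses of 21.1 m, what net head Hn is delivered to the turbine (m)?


Hn = 488.2 - 21.1 = 467.1000 m


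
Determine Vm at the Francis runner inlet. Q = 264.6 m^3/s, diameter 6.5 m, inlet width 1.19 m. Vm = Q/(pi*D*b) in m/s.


Vm = 264.6 / (pi * 6.5 * 1.19) = 10.8888 m/s


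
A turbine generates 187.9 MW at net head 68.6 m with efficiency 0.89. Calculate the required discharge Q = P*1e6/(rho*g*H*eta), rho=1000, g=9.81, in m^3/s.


Q = 187.9 * 1e6 / (1000 * 9.81 * 68.6 * 0.89) = 313.7210 m^3/s


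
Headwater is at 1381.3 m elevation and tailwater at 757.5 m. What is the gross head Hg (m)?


Hg = 1381.3 - 757.5 = 623.8000 m


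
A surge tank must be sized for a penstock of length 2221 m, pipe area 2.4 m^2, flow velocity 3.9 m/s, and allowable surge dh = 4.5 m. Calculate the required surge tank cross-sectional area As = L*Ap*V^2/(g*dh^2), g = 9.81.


As = 2221 * 2.4 * 3.9^2 / (9.81 * 4.5^2) = 408.1267 m^2


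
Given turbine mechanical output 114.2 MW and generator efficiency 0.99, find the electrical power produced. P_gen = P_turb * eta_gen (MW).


P_gen = 114.2 * 0.99 = 113.0580 MW


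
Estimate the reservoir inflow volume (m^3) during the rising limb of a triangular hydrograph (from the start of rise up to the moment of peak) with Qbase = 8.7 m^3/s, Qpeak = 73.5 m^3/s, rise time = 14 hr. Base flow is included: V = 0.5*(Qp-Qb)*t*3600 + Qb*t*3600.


V = 0.5*(73.5 - 8.7)*14*3600 + 8.7*14*3600 = 2.0714e+06 m^3


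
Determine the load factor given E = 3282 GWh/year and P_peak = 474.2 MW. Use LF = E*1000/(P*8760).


LF = 3282 * 1000 / (474.2 * 8760) = 0.7901


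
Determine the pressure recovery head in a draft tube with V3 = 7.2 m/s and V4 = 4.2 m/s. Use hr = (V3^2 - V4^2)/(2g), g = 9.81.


hr = (7.2^2 - 4.2^2) / (2*9.81) = 1.7431 m


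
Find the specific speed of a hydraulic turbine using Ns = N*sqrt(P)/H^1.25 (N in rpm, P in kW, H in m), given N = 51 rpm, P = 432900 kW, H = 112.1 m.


Ns = 51 * 432900^0.5 / 112.1^1.25 = 91.9935


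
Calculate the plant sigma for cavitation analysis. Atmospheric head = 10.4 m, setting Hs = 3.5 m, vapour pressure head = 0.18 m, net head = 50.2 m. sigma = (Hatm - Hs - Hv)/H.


sigma = (10.4 - 3.5 - 0.18) / 50.2 = 0.1339


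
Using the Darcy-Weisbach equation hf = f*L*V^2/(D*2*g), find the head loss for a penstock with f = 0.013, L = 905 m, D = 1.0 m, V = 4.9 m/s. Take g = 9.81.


hf = 0.013 * 905 * 4.9^2 / (1.0 * 2 * 9.81) = 14.3974 m


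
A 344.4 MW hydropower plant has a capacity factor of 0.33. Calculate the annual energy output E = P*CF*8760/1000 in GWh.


E = 344.4 * 0.33 * 8760 / 1000 = 995.5915 GWh


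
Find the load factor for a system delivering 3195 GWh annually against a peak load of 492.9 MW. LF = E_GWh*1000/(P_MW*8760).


LF = 3195 * 1000 / (492.9 * 8760) = 0.7400


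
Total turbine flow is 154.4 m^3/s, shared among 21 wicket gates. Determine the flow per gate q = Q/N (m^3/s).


q = 154.4 / 21 = 7.3524 m^3/s


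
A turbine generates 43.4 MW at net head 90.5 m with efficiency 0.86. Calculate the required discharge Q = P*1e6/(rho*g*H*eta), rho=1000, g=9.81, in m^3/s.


Q = 43.4 * 1e6 / (1000 * 9.81 * 90.5 * 0.86) = 56.8426 m^3/s


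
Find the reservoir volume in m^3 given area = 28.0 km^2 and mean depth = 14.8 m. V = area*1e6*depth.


V = 28.0 * 1e6 * 14.8 = 4.1440e+08 m^3


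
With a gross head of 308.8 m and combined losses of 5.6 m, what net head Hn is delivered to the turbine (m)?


Hn = 308.8 - 5.6 = 303.2000 m


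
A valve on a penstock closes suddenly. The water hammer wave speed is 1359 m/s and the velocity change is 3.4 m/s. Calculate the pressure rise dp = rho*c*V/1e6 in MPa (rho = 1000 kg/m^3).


dp = 1000 * 1359 * 3.4 / 1e6 = 4.6206 MPa


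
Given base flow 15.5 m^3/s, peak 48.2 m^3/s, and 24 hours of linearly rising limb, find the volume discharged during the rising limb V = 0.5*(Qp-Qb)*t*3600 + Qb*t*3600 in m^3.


V = 0.5*(48.2 - 15.5)*24*3600 + 15.5*24*3600 = 2.7518e+06 m^3


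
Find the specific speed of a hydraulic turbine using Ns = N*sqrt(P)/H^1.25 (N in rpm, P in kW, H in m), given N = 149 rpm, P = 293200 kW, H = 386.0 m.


Ns = 149 * 293200^0.5 / 386.0^1.25 = 47.1557


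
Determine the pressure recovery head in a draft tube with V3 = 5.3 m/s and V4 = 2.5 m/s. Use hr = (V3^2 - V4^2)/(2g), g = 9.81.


hr = (5.3^2 - 2.5^2) / (2*9.81) = 1.1131 m


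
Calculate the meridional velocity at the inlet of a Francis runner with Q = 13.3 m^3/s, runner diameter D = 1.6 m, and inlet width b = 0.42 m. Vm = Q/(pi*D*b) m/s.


Vm = 13.3 / (pi * 1.6 * 0.42) = 6.2999 m/s


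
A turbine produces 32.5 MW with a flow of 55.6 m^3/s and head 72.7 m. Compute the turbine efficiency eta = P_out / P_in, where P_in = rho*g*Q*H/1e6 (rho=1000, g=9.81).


P_in = 1000 * 9.81 * 55.6 * 72.7 / 1e6 = 39.6532 MW
eta = 32.5 / 39.6532 = 0.8196


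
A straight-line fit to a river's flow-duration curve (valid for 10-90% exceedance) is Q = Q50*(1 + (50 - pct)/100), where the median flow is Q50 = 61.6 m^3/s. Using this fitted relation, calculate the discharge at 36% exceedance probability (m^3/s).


Q = 61.6 * (1 + (50 - 36)/100) = 70.2240 m^3/s


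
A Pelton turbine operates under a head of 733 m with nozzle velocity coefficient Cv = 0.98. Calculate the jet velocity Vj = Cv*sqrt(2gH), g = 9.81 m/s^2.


Vj = 0.98 * sqrt(2*9.81*733) = 117.5243 m/s


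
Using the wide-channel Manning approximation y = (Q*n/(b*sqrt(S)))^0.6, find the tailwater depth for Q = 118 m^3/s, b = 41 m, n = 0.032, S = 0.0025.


y = (118 * 0.032 / (41 * 0.0025^0.5))^0.6 = 1.4427 m


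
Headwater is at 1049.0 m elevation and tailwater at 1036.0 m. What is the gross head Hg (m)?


Hg = 1049.0 - 1036.0 = 13.0000 m


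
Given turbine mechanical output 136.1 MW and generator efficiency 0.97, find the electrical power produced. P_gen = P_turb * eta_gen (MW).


P_gen = 136.1 * 0.97 = 132.0170 MW


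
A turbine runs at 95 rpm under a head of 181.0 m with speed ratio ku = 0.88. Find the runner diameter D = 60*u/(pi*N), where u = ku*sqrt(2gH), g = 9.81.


u = 0.88 * sqrt(2*9.81*181.0) = 52.4411 m/s
D = 60 * 52.4411 / (pi * 95) = 10.5426 m


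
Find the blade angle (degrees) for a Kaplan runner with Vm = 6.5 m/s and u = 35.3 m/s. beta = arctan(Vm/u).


beta = arctan(6.5 / 35.3) = 10.4333 degrees


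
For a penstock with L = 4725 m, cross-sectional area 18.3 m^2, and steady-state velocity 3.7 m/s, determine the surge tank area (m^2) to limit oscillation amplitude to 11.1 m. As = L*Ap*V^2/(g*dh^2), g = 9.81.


As = 4725 * 18.3 * 3.7^2 / (9.81 * 11.1^2) = 979.3578 m^2


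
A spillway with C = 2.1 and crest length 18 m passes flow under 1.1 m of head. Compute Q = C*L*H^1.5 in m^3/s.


Q = 2.1 * 18 * 1.1^1.5 = 43.6095 m^3/s


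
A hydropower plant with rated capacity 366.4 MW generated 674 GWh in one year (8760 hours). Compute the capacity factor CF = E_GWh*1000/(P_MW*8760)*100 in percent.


CF = 674 * 1000 / (366.4 * 8760) * 100 = 20.9991 %


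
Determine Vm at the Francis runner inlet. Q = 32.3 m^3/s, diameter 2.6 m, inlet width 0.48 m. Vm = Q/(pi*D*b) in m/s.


Vm = 32.3 / (pi * 2.6 * 0.48) = 8.2383 m/s


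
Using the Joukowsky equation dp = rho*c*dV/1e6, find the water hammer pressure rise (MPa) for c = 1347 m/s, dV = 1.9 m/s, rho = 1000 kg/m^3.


dp = 1000 * 1347 * 1.9 / 1e6 = 2.5593 MPa


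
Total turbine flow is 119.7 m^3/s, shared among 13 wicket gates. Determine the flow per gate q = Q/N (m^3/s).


q = 119.7 / 13 = 9.2077 m^3/s


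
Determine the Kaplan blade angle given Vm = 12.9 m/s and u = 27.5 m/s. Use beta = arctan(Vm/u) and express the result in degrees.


beta = arctan(12.9 / 27.5) = 25.1308 degrees


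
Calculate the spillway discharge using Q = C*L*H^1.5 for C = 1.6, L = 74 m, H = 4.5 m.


Q = 1.6 * 74 * 4.5^1.5 = 1130.2395 m^3/s


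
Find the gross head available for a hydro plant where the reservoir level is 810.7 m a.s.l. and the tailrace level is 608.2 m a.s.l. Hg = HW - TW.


Hg = 810.7 - 608.2 = 202.5000 m


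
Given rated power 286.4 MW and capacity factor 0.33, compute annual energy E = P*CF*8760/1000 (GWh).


E = 286.4 * 0.33 * 8760 / 1000 = 827.9251 GWh


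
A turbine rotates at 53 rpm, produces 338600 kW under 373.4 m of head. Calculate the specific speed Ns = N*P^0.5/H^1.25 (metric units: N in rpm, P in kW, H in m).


Ns = 53 * 338600^0.5 / 373.4^1.25 = 18.7889


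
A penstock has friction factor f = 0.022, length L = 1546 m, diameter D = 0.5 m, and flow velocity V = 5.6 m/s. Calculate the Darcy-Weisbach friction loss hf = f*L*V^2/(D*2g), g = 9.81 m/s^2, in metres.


hf = 0.022 * 1546 * 5.6^2 / (0.5 * 2 * 9.81) = 108.7275 m


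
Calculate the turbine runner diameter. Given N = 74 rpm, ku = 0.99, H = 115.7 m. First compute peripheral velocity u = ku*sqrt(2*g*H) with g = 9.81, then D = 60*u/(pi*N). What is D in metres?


u = 0.99 * sqrt(2*9.81*115.7) = 47.1684 m/s
D = 60 * 47.1684 / (pi * 74) = 12.1737 m


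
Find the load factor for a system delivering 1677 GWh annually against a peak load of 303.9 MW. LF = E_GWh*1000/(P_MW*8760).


LF = 1677 * 1000 / (303.9 * 8760) = 0.6299


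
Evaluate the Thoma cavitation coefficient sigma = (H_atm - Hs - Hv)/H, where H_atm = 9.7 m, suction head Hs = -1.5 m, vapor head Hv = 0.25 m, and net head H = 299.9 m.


sigma = (9.7 - (-1.5) - 0.25) / 299.9 = 0.0365


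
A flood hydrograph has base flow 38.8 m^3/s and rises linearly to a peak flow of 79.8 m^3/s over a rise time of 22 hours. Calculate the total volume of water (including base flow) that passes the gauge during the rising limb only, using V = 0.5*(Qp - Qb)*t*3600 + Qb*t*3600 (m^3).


V = 0.5*(79.8 - 38.8)*22*3600 + 38.8*22*3600 = 4.6966e+06 m^3


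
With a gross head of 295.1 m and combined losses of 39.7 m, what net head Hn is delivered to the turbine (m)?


Hn = 295.1 - 39.7 = 255.4000 m


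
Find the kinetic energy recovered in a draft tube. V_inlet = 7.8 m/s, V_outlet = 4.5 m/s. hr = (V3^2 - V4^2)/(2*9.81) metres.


hr = (7.8^2 - 4.5^2) / (2*9.81) = 2.0688 m


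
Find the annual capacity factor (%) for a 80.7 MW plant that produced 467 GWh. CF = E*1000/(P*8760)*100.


CF = 467 * 1000 / (80.7 * 8760) * 100 = 66.0601 %


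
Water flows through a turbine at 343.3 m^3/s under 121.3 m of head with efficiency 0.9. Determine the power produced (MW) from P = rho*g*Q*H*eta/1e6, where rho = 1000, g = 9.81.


P = 1000 * 9.81 * 343.3 * 121.3 * 0.9 / 1e6 = 367.6598 MW


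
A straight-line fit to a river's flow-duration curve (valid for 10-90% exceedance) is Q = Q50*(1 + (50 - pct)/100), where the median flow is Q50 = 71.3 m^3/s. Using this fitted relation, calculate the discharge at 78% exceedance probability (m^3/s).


Q = 71.3 * (1 + (50 - 78)/100) = 51.3360 m^3/s


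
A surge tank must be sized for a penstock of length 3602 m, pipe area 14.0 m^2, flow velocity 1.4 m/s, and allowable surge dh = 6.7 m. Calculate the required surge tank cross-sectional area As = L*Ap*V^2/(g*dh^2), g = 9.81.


As = 3602 * 14.0 * 1.4^2 / (9.81 * 6.7^2) = 224.4446 m^2


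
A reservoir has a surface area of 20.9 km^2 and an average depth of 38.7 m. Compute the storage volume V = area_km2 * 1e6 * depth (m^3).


V = 20.9 * 1e6 * 38.7 = 8.0883e+08 m^3


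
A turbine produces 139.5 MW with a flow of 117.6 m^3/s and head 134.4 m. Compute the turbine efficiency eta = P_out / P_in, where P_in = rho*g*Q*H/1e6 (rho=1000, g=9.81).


P_in = 1000 * 9.81 * 117.6 * 134.4 / 1e6 = 155.0514 MW
eta = 139.5 / 155.0514 = 0.8997


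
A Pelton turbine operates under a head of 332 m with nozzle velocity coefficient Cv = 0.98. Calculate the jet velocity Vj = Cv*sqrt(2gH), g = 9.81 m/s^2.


Vj = 0.98 * sqrt(2*9.81*332) = 79.0942 m/s


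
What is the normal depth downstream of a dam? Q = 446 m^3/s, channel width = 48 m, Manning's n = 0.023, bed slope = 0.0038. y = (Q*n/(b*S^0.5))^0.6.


y = (446 * 0.023 / (48 * 0.0038^0.5))^0.6 = 2.1084 m


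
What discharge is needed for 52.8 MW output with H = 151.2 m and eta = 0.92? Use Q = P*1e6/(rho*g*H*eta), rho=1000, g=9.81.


Q = 52.8 * 1e6 / (1000 * 9.81 * 151.2 * 0.92) = 38.6924 m^3/s


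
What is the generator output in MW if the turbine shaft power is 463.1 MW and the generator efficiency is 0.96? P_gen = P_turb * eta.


P_gen = 463.1 * 0.96 = 444.5760 MW


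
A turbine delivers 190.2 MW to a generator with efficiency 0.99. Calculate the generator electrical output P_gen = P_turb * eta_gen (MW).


P_gen = 190.2 * 0.99 = 188.2980 MW


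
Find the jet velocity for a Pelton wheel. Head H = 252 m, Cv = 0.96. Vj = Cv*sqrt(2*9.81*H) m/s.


Vj = 0.96 * sqrt(2*9.81*252) = 67.5027 m/s


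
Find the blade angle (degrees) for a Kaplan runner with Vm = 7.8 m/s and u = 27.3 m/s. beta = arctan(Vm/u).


beta = arctan(7.8 / 27.3) = 15.9454 degrees


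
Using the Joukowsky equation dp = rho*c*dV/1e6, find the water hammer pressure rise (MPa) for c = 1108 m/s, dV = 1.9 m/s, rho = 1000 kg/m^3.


dp = 1000 * 1108 * 1.9 / 1e6 = 2.1052 MPa


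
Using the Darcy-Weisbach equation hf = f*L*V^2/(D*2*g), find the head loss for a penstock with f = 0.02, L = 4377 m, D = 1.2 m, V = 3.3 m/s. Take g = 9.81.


hf = 0.02 * 4377 * 3.3^2 / (1.2 * 2 * 9.81) = 40.4906 m


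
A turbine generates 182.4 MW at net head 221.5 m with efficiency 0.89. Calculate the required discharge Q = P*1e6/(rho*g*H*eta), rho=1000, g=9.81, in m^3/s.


Q = 182.4 * 1e6 / (1000 * 9.81 * 221.5 * 0.89) = 94.3175 m^3/s


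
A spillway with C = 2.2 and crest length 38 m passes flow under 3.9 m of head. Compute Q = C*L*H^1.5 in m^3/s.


Q = 2.2 * 38 * 3.9^1.5 = 643.8774 m^3/s


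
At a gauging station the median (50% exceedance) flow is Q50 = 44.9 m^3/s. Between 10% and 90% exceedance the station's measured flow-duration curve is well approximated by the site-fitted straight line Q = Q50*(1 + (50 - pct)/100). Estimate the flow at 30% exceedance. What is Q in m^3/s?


Q = 44.9 * (1 + (50 - 30)/100) = 53.8800 m^3/s


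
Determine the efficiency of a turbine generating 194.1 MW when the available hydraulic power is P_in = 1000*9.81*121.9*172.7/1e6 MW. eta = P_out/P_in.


P_in = 1000 * 9.81 * 121.9 * 172.7 / 1e6 = 206.5214 MW
eta = 194.1 / 206.5214 = 0.9399


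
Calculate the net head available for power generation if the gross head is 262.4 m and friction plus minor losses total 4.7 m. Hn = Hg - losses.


Hn = 262.4 - 4.7 = 257.7000 m


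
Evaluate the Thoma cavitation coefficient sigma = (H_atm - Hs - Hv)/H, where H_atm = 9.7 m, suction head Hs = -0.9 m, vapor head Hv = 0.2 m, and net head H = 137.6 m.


sigma = (9.7 - (-0.9) - 0.2) / 137.6 = 0.0756


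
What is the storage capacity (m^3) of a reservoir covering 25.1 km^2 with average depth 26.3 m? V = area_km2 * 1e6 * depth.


V = 25.1 * 1e6 * 26.3 = 6.6013e+08 m^3


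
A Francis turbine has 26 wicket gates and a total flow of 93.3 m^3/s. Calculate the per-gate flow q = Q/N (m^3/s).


q = 93.3 / 26 = 3.5885 m^3/s


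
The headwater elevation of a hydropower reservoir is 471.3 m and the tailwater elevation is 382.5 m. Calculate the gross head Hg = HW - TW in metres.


Hg = 471.3 - 382.5 = 88.8000 m


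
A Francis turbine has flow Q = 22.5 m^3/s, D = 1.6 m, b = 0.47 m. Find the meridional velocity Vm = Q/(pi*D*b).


Vm = 22.5 / (pi * 1.6 * 0.47) = 9.5239 m/s


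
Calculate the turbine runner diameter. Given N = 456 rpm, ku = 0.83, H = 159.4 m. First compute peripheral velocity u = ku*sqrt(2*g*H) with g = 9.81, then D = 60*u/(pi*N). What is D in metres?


u = 0.83 * sqrt(2*9.81*159.4) = 46.4164 m/s
D = 60 * 46.4164 / (pi * 456) = 1.9441 m


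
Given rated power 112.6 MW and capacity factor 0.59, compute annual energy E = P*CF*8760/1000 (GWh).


E = 112.6 * 0.59 * 8760 / 1000 = 581.9618 GWh


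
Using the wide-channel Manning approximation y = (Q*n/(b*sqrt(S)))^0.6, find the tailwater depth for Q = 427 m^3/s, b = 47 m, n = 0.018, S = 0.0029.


y = (427 * 0.018 / (47 * 0.0029^0.5))^0.6 = 1.9473 m


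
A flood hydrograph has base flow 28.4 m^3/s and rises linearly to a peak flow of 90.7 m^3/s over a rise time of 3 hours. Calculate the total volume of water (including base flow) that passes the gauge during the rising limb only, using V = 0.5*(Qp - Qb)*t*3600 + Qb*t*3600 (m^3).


V = 0.5*(90.7 - 28.4)*3*3600 + 28.4*3*3600 = 643140.0000 m^3


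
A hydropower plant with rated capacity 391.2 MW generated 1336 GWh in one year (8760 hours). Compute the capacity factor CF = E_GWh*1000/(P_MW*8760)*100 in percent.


CF = 1336 * 1000 / (391.2 * 8760) * 100 = 38.9855 %


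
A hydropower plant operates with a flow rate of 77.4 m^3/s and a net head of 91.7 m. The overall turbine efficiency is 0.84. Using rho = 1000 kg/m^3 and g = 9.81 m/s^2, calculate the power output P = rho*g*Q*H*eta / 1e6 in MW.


P = 1000 * 9.81 * 77.4 * 91.7 * 0.84 / 1e6 = 58.4869 MW


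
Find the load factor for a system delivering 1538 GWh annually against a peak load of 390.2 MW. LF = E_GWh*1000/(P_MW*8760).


LF = 1538 * 1000 / (390.2 * 8760) = 0.4500


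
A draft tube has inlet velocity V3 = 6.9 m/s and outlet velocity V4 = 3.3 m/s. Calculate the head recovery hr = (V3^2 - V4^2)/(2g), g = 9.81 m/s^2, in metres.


hr = (6.9^2 - 3.3^2) / (2*9.81) = 1.8716 m


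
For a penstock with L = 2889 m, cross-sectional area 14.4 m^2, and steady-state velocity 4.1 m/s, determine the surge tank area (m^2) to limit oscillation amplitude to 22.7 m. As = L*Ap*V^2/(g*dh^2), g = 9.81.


As = 2889 * 14.4 * 4.1^2 / (9.81 * 22.7^2) = 138.3429 m^2


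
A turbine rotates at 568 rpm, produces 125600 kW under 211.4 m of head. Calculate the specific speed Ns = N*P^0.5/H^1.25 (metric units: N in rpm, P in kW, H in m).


Ns = 568 * 125600^0.5 / 211.4^1.25 = 249.7249


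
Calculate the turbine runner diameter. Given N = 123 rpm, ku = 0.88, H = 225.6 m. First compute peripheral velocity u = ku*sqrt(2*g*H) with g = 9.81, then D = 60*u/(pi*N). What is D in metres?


u = 0.88 * sqrt(2*9.81*225.6) = 58.5466 m/s
D = 60 * 58.5466 / (pi * 123) = 9.0907 m


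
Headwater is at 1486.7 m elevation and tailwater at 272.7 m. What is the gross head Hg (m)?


Hg = 1486.7 - 272.7 = 1214.0000 m


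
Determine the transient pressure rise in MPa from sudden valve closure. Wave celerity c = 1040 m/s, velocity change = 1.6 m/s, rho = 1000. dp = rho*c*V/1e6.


dp = 1000 * 1040 * 1.6 / 1e6 = 1.6640 MPa


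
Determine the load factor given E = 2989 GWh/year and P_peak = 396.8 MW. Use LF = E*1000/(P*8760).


LF = 2989 * 1000 / (396.8 * 8760) = 0.8599


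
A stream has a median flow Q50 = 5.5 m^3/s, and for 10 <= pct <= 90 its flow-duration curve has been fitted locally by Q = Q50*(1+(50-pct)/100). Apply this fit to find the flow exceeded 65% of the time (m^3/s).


Q = 5.5 * (1 + (50 - 65)/100) = 4.6750 m^3/s


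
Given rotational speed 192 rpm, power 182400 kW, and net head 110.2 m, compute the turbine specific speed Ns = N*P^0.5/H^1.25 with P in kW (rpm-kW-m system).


Ns = 192 * 182400^0.5 / 110.2^1.25 = 229.6607


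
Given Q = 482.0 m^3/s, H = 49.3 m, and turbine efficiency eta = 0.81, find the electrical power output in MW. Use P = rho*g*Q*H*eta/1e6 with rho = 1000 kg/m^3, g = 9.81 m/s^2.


P = 1000 * 9.81 * 482.0 * 49.3 * 0.81 / 1e6 = 188.8200 MW


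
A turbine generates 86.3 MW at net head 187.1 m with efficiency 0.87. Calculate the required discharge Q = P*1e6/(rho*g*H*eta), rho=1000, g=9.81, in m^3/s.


Q = 86.3 * 1e6 / (1000 * 9.81 * 187.1 * 0.87) = 54.0442 m^3/s


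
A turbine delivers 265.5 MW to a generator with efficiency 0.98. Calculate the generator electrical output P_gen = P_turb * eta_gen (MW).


P_gen = 265.5 * 0.98 = 260.1900 MW


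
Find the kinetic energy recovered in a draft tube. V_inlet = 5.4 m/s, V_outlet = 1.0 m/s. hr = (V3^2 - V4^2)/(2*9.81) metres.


hr = (5.4^2 - 1.0^2) / (2*9.81) = 1.4353 m


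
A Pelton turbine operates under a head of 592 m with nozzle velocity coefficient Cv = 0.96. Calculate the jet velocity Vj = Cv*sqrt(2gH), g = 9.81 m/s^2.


Vj = 0.96 * sqrt(2*9.81*592) = 103.4622 m/s


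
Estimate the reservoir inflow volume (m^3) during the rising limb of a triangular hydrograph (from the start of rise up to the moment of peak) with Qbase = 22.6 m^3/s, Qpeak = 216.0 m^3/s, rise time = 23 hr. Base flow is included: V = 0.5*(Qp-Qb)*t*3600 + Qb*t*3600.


V = 0.5*(216.0 - 22.6)*23*3600 + 22.6*23*3600 = 9.8780e+06 m^3


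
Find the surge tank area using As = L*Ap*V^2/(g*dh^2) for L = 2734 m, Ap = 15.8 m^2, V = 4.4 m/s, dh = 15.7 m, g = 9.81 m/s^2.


As = 2734 * 15.8 * 4.4^2 / (9.81 * 15.7^2) = 345.8539 m^2


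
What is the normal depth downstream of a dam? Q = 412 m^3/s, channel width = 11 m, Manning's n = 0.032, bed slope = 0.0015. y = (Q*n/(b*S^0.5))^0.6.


y = (412 * 0.032 / (11 * 0.0015^0.5))^0.6 = 7.8409 m


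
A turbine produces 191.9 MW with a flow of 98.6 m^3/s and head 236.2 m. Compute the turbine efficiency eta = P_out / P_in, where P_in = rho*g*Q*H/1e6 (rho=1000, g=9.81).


P_in = 1000 * 9.81 * 98.6 * 236.2 / 1e6 = 228.4682 MW
eta = 191.9 / 228.4682 = 0.8399


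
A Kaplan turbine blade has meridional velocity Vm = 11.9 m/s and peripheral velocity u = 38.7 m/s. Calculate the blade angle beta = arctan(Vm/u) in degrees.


beta = arctan(11.9 / 38.7) = 17.0923 degrees


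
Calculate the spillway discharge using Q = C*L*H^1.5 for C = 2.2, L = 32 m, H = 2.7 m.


Q = 2.2 * 32 * 2.7^1.5 = 312.3333 m^3/s


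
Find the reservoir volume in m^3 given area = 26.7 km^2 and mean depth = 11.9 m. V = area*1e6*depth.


V = 26.7 * 1e6 * 11.9 = 3.1773e+08 m^3


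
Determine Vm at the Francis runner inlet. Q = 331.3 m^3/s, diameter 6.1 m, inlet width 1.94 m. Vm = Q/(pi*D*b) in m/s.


Vm = 331.3 / (pi * 6.1 * 1.94) = 8.9113 m/s


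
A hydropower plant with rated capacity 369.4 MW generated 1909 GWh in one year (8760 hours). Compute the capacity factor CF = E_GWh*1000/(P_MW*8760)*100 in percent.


CF = 1909 * 1000 / (369.4 * 8760) * 100 = 58.9936 %


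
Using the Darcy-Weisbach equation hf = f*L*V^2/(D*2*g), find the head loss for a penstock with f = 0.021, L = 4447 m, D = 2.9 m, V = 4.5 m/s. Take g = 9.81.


hf = 0.021 * 4447 * 4.5^2 / (2.9 * 2 * 9.81) = 33.2364 m


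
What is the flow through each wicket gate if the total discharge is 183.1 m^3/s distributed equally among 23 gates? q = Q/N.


q = 183.1 / 23 = 7.9609 m^3/s


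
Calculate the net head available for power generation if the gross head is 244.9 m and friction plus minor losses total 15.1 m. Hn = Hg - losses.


Hn = 244.9 - 15.1 = 229.8000 m


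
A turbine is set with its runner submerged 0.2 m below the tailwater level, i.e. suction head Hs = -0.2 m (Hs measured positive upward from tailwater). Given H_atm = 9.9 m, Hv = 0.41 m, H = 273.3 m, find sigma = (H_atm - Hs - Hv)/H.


sigma = (9.9 - (-0.2) - 0.41) / 273.3 = 0.0355


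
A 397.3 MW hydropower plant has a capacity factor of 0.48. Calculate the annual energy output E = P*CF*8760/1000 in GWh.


E = 397.3 * 0.48 * 8760 / 1000 = 1670.5670 GWh


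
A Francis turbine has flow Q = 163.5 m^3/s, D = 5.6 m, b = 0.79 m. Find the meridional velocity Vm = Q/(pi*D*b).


Vm = 163.5 / (pi * 5.6 * 0.79) = 11.7639 m/s


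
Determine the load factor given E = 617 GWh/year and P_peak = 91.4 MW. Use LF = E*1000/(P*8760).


LF = 617 * 1000 / (91.4 * 8760) = 0.7706


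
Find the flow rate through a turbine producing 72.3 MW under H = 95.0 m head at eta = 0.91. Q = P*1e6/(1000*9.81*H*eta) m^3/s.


Q = 72.3 * 1e6 / (1000 * 9.81 * 95.0 * 0.91) = 85.2519 m^3/s


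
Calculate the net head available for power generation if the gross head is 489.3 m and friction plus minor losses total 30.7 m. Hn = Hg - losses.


Hn = 489.3 - 30.7 = 458.6000 m


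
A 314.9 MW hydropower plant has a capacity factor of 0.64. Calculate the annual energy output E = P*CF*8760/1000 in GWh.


E = 314.9 * 0.64 * 8760 / 1000 = 1765.4554 GWh


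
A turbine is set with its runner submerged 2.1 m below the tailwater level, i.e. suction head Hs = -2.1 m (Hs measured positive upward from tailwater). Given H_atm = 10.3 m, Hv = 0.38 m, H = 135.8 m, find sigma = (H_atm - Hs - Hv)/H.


sigma = (10.3 - (-2.1) - 0.38) / 135.8 = 0.0885


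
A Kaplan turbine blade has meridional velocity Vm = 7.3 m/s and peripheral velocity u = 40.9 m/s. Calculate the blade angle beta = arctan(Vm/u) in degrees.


beta = arctan(7.3 / 40.9) = 10.1198 degrees


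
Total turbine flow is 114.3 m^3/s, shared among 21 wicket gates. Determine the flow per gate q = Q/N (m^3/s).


q = 114.3 / 21 = 5.4429 m^3/s


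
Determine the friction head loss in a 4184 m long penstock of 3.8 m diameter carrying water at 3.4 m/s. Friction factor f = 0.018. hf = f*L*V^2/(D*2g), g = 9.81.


hf = 0.018 * 4184 * 3.4^2 / (3.8 * 2 * 9.81) = 11.6772 m


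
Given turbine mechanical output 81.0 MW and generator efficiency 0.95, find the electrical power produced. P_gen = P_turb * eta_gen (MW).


P_gen = 81.0 * 0.95 = 76.9500 MW


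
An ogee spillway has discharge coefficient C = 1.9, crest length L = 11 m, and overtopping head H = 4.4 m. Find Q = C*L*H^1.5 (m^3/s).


Q = 1.9 * 11 * 4.4^1.5 = 192.8969 m^3/s


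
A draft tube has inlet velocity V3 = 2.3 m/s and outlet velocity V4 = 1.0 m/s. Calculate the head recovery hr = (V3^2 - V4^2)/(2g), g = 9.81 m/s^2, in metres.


hr = (2.3^2 - 1.0^2) / (2*9.81) = 0.2187 m


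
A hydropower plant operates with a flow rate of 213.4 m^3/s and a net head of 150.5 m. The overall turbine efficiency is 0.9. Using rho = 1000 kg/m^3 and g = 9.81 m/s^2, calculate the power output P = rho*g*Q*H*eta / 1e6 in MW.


P = 1000 * 9.81 * 213.4 * 150.5 * 0.9 / 1e6 = 283.5583 MW


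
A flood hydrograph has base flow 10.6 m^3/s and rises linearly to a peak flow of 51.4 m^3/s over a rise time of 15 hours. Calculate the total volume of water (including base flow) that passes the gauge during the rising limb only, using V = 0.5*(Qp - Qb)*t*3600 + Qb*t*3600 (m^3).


V = 0.5*(51.4 - 10.6)*15*3600 + 10.6*15*3600 = 1.6740e+06 m^3


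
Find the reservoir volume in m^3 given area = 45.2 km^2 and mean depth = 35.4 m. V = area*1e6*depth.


V = 45.2 * 1e6 * 35.4 = 1.6001e+09 m^3


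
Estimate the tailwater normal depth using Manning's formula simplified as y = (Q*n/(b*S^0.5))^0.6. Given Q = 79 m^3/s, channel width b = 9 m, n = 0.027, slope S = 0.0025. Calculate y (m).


y = (79 * 0.027 / (9 * 0.0025^0.5))^0.6 = 2.5437 m


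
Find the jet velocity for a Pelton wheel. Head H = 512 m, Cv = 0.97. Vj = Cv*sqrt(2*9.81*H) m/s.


Vj = 0.97 * sqrt(2*9.81*512) = 97.2201 m/s


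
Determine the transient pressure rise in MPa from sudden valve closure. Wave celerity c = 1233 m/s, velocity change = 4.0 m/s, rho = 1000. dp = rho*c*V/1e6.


dp = 1000 * 1233 * 4.0 / 1e6 = 4.9320 MPa


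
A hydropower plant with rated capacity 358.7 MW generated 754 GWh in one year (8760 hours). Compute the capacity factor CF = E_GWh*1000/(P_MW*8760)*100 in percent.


CF = 754 * 1000 / (358.7 * 8760) * 100 = 23.9958 %


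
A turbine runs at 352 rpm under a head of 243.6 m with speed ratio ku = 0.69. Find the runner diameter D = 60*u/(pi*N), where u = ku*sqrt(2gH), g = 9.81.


u = 0.69 * sqrt(2*9.81*243.6) = 47.7021 m/s
D = 60 * 47.7021 / (pi * 352) = 2.5882 m


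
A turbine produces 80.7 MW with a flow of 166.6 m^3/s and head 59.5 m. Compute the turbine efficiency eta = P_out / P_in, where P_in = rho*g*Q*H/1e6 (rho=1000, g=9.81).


P_in = 1000 * 9.81 * 166.6 * 59.5 / 1e6 = 97.2436 MW
eta = 80.7 / 97.2436 = 0.8299


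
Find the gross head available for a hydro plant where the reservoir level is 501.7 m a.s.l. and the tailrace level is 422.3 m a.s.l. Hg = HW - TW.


Hg = 501.7 - 422.3 = 79.4000 m


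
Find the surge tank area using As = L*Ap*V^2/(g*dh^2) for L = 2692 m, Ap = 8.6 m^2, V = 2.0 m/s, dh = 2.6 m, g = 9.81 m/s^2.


As = 2692 * 8.6 * 2.0^2 / (9.81 * 2.6^2) = 1396.4256 m^2


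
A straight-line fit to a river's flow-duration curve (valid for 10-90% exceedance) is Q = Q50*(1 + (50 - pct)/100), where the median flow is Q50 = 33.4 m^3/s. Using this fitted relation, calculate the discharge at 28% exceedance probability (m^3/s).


Q = 33.4 * (1 + (50 - 28)/100) = 40.7480 m^3/s


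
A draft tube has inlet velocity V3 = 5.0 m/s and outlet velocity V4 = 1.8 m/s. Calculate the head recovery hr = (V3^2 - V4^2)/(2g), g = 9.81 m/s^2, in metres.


hr = (5.0^2 - 1.8^2) / (2*9.81) = 1.1091 m


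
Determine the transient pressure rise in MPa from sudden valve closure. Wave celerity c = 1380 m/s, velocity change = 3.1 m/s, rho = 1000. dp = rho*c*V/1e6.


dp = 1000 * 1380 * 3.1 / 1e6 = 4.2780 MPa


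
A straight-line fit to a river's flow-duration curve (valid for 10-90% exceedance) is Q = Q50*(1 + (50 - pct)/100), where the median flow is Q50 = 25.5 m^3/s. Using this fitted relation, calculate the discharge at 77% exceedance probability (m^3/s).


Q = 25.5 * (1 + (50 - 77)/100) = 18.6150 m^3/s


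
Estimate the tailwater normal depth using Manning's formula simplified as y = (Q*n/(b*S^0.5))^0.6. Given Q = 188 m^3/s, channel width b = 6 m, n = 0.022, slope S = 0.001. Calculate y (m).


y = (188 * 0.022 / (6 * 0.001^0.5))^0.6 = 6.3542 m


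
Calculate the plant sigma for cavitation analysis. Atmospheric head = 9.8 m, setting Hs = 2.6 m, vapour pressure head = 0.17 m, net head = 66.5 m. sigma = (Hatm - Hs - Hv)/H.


sigma = (9.8 - 2.6 - 0.17) / 66.5 = 0.1057


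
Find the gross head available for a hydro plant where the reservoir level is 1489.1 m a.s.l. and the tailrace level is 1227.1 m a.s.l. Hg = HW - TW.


Hg = 1489.1 - 1227.1 = 262.0000 m


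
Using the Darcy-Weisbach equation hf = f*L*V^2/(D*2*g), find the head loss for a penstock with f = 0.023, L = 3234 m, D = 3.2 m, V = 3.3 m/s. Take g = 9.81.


hf = 0.023 * 3234 * 3.3^2 / (3.2 * 2 * 9.81) = 12.9017 m


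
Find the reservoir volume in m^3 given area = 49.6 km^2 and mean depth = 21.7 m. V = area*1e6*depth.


V = 49.6 * 1e6 * 21.7 = 1.0763e+09 m^3


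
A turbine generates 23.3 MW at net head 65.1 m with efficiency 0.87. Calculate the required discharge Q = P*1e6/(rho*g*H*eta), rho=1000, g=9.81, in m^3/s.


Q = 23.3 * 1e6 / (1000 * 9.81 * 65.1 * 0.87) = 41.9360 m^3/s


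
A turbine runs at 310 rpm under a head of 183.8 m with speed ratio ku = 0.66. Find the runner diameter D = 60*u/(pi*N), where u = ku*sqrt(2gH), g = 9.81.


u = 0.66 * sqrt(2*9.81*183.8) = 39.6338 m/s
D = 60 * 39.6338 / (pi * 310) = 2.4418 m


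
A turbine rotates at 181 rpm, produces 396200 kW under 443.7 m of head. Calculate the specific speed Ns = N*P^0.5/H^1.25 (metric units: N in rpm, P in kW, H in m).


Ns = 181 * 396200^0.5 / 443.7^1.25 = 55.9466


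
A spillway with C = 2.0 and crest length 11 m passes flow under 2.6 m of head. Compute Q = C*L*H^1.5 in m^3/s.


Q = 2.0 * 11 * 2.6^1.5 = 92.2322 m^3/s


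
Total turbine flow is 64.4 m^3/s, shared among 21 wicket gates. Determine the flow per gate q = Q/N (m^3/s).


q = 64.4 / 21 = 3.0667 m^3/s


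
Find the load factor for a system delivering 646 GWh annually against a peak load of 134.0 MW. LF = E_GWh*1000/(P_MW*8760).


LF = 646 * 1000 / (134.0 * 8760) = 0.5503


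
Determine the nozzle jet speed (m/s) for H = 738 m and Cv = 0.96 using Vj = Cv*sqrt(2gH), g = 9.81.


Vj = 0.96 * sqrt(2*9.81*738) = 115.5178 m/s


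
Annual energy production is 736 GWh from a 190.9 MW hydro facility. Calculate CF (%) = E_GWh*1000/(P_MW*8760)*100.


CF = 736 * 1000 / (190.9 * 8760) * 100 = 44.0117 %


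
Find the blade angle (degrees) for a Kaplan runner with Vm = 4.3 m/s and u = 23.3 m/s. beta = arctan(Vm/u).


beta = arctan(4.3 / 23.3) = 10.4563 degrees


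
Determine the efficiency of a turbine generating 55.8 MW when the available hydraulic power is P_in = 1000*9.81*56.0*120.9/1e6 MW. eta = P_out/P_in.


P_in = 1000 * 9.81 * 56.0 * 120.9 / 1e6 = 66.4176 MW
eta = 55.8 / 66.4176 = 0.8401


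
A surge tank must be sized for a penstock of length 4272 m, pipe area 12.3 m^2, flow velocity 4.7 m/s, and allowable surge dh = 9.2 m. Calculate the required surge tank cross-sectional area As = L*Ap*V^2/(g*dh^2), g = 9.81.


As = 4272 * 12.3 * 4.7^2 / (9.81 * 9.2^2) = 1397.9364 m^2


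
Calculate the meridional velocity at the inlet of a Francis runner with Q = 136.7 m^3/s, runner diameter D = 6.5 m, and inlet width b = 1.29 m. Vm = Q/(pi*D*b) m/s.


Vm = 136.7 / (pi * 6.5 * 1.29) = 5.1894 m/s


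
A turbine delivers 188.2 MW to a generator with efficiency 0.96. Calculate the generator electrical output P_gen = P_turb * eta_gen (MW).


P_gen = 188.2 * 0.96 = 180.6720 MW


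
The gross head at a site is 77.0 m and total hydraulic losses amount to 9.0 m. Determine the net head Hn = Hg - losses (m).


Hn = 77.0 - 9.0 = 68.0000 m


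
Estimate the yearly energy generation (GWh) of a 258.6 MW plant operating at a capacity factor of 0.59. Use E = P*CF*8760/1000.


E = 258.6 * 0.59 * 8760 / 1000 = 1336.5482 GWh


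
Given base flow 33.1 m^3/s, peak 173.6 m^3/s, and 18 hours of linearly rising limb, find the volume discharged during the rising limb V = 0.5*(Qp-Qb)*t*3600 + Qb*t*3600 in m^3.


V = 0.5*(173.6 - 33.1)*18*3600 + 33.1*18*3600 = 6.6971e+06 m^3


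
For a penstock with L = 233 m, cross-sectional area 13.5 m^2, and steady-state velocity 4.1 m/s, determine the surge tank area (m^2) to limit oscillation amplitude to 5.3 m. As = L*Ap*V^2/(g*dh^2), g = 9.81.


As = 233 * 13.5 * 4.1^2 / (9.81 * 5.3^2) = 191.8831 m^2


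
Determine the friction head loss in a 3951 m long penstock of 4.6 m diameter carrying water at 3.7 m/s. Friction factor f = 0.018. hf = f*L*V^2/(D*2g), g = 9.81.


hf = 0.018 * 3951 * 3.7^2 / (4.6 * 2 * 9.81) = 10.7876 m


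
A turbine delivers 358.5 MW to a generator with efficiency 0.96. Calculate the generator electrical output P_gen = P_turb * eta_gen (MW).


P_gen = 358.5 * 0.96 = 344.1600 MW


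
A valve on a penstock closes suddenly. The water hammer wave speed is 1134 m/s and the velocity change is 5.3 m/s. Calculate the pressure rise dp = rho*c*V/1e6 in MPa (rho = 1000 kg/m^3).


dp = 1000 * 1134 * 5.3 / 1e6 = 6.0102 MPa


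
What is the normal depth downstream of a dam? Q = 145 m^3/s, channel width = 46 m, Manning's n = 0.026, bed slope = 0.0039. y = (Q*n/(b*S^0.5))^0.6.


y = (145 * 0.026 / (46 * 0.0039^0.5))^0.6 = 1.1771 m
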